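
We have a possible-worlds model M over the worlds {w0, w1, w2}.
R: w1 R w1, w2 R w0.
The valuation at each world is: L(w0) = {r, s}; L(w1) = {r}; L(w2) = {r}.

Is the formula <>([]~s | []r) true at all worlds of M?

Recall that []ψ holds at a world iff ψ holds at every accessible world, and <>ψ holds iff ψ holds at some accessible world.
Let φ = <>([]~s | []r). Evaluate φ at each world:
  w0 (successors ∅): φ is false.
  w1 (successors {w1}): φ is true.
  w2 (successors {w0}): φ is true.
Detail at w0 (counterexample):
  At w0: no accessible worlds, so <>([]~s | []r) is false.

No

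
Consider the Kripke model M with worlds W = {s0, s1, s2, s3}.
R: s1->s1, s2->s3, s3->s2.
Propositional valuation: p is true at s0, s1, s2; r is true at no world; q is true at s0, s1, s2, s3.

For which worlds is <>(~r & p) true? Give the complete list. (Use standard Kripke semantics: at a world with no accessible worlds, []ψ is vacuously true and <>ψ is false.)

Let φ = <>(~r & p). Evaluate φ at each world:
  s0 (successors ∅): φ is false.
  s1 (successors {s1}): φ is true.
  s2 (successors {s3}): φ is false.
  s3 (successors {s2}): φ is true.
For instance, at s3:
  At s3: <>(~r & p) requires ~r & p at some successor in {s2}.
    ~r & p holds at s2, so <>(~r & p) is true at s3.
Satisfying worlds: {s1, s3}

s1, s3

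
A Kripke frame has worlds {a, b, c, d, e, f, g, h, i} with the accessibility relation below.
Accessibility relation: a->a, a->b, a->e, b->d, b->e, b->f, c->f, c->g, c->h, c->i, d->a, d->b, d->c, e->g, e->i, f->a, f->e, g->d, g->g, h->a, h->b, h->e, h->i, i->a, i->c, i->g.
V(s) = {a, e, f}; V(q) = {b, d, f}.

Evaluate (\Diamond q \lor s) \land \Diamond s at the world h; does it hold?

Yes

At h: \Diamond q \lor s is true, \Diamond s is true, so (\Diamond q \lor s) \land \Diamond s is true.
  At h: \Diamond q is true, s is false, so \Diamond q \lor s is true.
    At h: \Diamond q requires q at some successor in {a, b, e, i}.
      q holds at b, so \Diamond q is true at h.
  At h: \Diamond s requires s at some successor in {a, b, e, i}.
    s holds at a, so \Diamond s is true at h.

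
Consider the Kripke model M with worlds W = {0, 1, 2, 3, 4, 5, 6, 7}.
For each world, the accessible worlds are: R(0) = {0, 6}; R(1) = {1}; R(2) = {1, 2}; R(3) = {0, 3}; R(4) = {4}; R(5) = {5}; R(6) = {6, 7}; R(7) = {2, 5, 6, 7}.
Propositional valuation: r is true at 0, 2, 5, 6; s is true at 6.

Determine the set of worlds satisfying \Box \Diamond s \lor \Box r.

Recall that \Box ψ holds at a world iff ψ holds at every accessible world, and \Diamond ψ holds iff ψ holds at some accessible world.
Let φ = \Box \Diamond s \lor \Box r. Evaluate φ at each world:
  0 (successors {0, 6}): φ is true.
  1 (successors {1}): φ is false.
  2 (successors {1, 2}): φ is false.
  3 (successors {0, 3}): φ is false.
  4 (successors {4}): φ is false.
  5 (successors {5}): φ is true.
  6 (successors {6, 7}): φ is true.
  7 (successors {2, 5, 6, 7}): φ is false.
For instance, at 4:
  At 4: \Box \Diamond s is false, \Box r is false, so \Box \Diamond s \lor \Box r is false.
    At 4: \Box \Diamond s requires \Diamond s at every successor {4}.
      \Diamond s fails at 4, so \Box \Diamond s is false at 4.
    At 4: \Box r requires r at every successor {4}.
      r fails at 4, so \Box r is false at 4.
Satisfying worlds: {0, 5, 6}

0, 5, 6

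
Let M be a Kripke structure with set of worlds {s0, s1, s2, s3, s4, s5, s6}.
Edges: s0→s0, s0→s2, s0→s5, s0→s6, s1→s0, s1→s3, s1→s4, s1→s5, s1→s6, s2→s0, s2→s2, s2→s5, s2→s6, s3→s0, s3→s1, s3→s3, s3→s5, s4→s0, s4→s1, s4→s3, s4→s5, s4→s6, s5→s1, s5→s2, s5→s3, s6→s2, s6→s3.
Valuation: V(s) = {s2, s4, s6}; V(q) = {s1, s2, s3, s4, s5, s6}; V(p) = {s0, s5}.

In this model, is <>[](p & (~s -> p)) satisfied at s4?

At s4: <>[](p & (~s -> p)) requires [](p & (~s -> p)) at some successor in {s0, s1, s3, s5, s6}.
  At s0: [](p & (~s -> p)) is false.
  At s1: [](p & (~s -> p)) is false.
  At s3: [](p & (~s -> p)) is false.
  At s5: [](p & (~s -> p)) is false.
  At s6: [](p & (~s -> p)) is false.
So <>[](p & (~s -> p)) is false at s4.

No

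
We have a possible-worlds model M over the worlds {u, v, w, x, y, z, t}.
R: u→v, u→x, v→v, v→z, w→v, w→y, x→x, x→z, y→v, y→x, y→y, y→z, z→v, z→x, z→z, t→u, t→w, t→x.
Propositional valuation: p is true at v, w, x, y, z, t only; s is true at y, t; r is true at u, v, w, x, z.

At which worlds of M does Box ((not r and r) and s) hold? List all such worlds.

none

Let φ = Box ((not r and r) and s). Evaluate φ at each world:
  u (successors {v, x}): φ is false.
  v (successors {v, z}): φ is false.
  w (successors {v, y}): φ is false.
  x (successors {x, z}): φ is false.
  y (successors {v, x, y, z}): φ is false.
  z (successors {v, x, z}): φ is false.
  t (successors {u, w, x}): φ is false.
For instance, at x:
  At x: Box ((not r and r) and s) requires (not r and r) and s at every successor {x, z}.
    (not r and r) and s fails at x, so Box ((not r and r) and s) is false at x.
Satisfying worlds: none.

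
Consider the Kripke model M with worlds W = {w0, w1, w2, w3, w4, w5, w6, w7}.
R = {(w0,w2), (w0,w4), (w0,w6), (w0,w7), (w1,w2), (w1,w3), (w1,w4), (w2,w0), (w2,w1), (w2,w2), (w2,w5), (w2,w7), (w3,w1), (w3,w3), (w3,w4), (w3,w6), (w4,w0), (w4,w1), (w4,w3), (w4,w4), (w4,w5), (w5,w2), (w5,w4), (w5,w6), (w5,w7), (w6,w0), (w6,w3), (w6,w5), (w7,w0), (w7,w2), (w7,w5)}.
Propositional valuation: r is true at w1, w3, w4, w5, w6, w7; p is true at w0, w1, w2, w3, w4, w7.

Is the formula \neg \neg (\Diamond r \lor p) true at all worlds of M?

Yes

Recall that \Diamond ψ holds at a world iff ψ holds at some accessible world.
Let φ = \neg \neg (\Diamond r \lor p). Evaluate φ at each world:
  w0 (successors {w2, w4, w6, w7}): φ is true.
  w1 (successors {w2, w3, w4}): φ is true.
  w2 (successors {w0, w1, w2, w5, w7}): φ is true.
  w3 (successors {w1, w3, w4, w6}): φ is true.
  w4 (successors {w0, w1, w3, w4, w5}): φ is true.
  w5 (successors {w2, w4, w6, w7}): φ is true.
  w6 (successors {w0, w3, w5}): φ is true.
  w7 (successors {w0, w2, w5}): φ is true.
For instance, at w7:
  At w7: \neg (\Diamond r \lor p) is false, so \neg \neg (\Diamond r \lor p) is true.
    At w7: \Diamond r \lor p is true, so \neg (\Diamond r \lor p) is false.
      At w7: \Diamond r is true, p is true, so \Diamond r \lor p is true.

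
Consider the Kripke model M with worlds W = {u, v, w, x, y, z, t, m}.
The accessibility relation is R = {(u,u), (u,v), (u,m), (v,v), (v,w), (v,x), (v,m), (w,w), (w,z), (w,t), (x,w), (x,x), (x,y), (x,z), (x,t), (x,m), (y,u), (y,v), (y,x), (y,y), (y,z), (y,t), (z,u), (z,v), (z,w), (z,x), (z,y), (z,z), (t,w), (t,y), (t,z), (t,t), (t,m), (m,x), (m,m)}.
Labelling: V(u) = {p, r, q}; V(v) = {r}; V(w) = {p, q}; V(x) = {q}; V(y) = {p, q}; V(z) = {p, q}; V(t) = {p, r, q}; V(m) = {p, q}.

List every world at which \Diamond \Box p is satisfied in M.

Let φ = \Diamond \Box p. Evaluate φ at each world:
  u (successors {u, v, m}): φ is false.
  v (successors {v, w, x, m}): φ is true.
  w (successors {w, z, t}): φ is true.
  x (successors {w, x, y, z, t, m}): φ is true.
  y (successors {u, v, x, y, z, t}): φ is true.
  z (successors {u, v, w, x, y, z}): φ is true.
  t (successors {w, y, z, t, m}): φ is true.
  m (successors {x, m}): φ is false.
For instance, at t:
  At t: \Diamond \Box p requires \Box p at some successor in {w, y, z, t, m}.
    \Box p holds at w, so \Diamond \Box p is true at t.
      At w: \Box p requires p at every successor {w, z, t}.
        At w: p is true.
        At z: p is true.
        At t: p is true.
      So \Box p is true at w.
Satisfying worlds: {v, w, x, y, z, t}

v, w, x, y, z, t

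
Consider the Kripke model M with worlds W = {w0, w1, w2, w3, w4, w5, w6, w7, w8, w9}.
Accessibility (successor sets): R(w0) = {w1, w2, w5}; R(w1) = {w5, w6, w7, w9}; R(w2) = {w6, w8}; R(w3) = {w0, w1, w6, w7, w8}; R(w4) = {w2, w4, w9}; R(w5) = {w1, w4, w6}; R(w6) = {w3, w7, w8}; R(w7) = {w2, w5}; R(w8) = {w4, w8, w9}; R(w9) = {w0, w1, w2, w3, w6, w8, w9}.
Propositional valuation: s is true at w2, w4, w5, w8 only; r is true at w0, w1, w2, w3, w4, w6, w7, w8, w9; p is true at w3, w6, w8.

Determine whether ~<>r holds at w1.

Recall that <>ψ holds at a world iff ψ holds at some accessible world.
At w1: <>r is true, so ~<>r is false.
  At w1: <>r requires r at some successor in {w5, w6, w7, w9}.
    r holds at w6, so <>r is true at w1.

No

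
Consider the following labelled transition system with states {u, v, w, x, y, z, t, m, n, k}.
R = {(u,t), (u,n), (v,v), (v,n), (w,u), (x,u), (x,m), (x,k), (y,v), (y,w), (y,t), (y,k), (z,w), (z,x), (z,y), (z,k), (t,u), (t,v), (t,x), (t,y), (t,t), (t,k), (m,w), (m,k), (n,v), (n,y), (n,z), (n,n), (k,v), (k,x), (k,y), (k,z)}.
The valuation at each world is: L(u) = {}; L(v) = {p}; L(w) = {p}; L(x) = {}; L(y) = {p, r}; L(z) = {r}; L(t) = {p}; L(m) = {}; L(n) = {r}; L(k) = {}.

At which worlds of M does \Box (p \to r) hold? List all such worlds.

w, x

Let φ = \Box (p \to r). Evaluate φ at each world:
  u (successors {t, n}): φ is false.
  v (successors {v, n}): φ is false.
  w (successors {u}): φ is true.
  x (successors {u, m, k}): φ is true.
  y (successors {v, w, t, k}): φ is false.
  z (successors {w, x, y, k}): φ is false.
  t (successors {u, v, x, y, t, k}): φ is false.
  m (successors {w, k}): φ is false.
  n (successors {v, y, z, n}): φ is false.
  k (successors {v, x, y, z}): φ is false.
For instance, at z:
  At z: \Box (p \to r) requires p \to r at every successor {w, x, y, k}.
    p \to r fails at w, so \Box (p \to r) is false at z.
Satisfying worlds: {w, x}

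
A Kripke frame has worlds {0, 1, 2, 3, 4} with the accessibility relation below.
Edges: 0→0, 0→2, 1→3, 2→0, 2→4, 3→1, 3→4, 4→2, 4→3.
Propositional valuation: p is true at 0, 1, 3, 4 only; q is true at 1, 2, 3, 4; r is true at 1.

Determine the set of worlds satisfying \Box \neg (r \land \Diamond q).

0, 1, 2, 4

Recall that \Box ψ holds at a world iff ψ holds at every accessible world, and \Diamond ψ holds iff ψ holds at some accessible world.
Let φ = \Box \neg (r \land \Diamond q). Evaluate φ at each world:
  0 (successors {0, 2}): φ is true.
  1 (successors {3}): φ is true.
  2 (successors {0, 4}): φ is true.
  3 (successors {1, 4}): φ is false.
  4 (successors {2, 3}): φ is true.
For instance, at 4:
  At 4: \Box \neg (r \land \Diamond q) requires \neg (r \land \Diamond q) at every successor {2, 3}.
      At 2: r \land \Diamond q is false, so \neg (r \land \Diamond q) is true.
      At 3: r \land \Diamond q is false, so \neg (r \land \Diamond q) is true.
  So \Box \neg (r \land \Diamond q) is true at 4.
Satisfying worlds: {0, 1, 2, 4}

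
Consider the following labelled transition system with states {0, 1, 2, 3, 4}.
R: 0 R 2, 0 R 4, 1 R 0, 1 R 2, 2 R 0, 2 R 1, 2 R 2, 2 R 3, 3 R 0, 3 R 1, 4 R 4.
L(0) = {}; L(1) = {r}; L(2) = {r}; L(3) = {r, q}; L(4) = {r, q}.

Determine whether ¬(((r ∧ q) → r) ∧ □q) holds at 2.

Yes

At 2: ((r ∧ q) → r) ∧ □q is false, so ¬(((r ∧ q) → r) ∧ □q) is true.
  At 2: (r ∧ q) → r is true, □q is false, so ((r ∧ q) → r) ∧ □q is false.
    At 2: □q requires q at every successor {0, 1, 2, 3}.
      q fails at 0, so □q is false at 2.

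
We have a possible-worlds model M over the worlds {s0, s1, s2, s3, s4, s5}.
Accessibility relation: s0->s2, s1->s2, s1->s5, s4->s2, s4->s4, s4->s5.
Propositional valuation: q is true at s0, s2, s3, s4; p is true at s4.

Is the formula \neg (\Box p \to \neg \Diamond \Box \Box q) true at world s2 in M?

No

At s2: \Box p \to \neg \Diamond \Box \Box q is true, so \neg (\Box p \to \neg \Diamond \Box \Box q) is false.
  At s2: \Box p is true, \neg \Diamond \Box \Box q is true, so \Box p \to \neg \Diamond \Box \Box q is true.
    At s2: no accessible worlds, so \Box p holds vacuously.
    At s2: \Diamond \Box \Box q is false, so \neg \Diamond \Box \Box q is true.
      At s2: no accessible worlds, so \Diamond \Box \Box q is false.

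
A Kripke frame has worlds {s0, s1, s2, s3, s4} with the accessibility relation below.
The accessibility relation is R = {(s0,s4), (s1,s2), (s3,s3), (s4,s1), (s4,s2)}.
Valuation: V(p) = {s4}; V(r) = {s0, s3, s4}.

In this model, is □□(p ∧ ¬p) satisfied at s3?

Recall that □ψ holds at a world iff ψ holds at every accessible world, and ◇ψ holds iff ψ holds at some accessible world.
At s3: □□(p ∧ ¬p) requires □(p ∧ ¬p) at every successor {s3}.
  □(p ∧ ¬p) fails at s3, so □□(p ∧ ¬p) is false at s3.
    At s3: □(p ∧ ¬p) requires p ∧ ¬p at every successor {s3}.
      p ∧ ¬p fails at s3, so □(p ∧ ¬p) is false at s3.

No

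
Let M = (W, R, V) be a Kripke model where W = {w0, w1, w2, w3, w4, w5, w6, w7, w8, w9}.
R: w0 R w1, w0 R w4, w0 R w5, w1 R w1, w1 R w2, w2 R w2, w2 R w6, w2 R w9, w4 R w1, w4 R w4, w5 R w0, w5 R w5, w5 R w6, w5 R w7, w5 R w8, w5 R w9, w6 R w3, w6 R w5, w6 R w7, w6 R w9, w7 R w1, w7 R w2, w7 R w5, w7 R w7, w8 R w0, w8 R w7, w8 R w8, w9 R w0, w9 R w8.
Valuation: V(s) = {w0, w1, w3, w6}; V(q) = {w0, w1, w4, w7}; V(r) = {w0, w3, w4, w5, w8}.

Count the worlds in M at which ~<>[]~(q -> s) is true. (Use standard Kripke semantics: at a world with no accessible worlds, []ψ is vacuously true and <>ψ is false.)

9

Let φ = ~<>[]~(q -> s). Evaluate φ at each world:
  w0 (successors {w1, w4, w5}): φ is true.
  w1 (successors {w1, w2}): φ is true.
  w2 (successors {w2, w6, w9}): φ is true.
  w3 (successors ∅): φ is true.
  w4 (successors {w1, w4}): φ is true.
  w5 (successors {w0, w5, w6, w7, w8, w9}): φ is true.
  w6 (successors {w3, w5, w7, w9}): φ is false.
  w7 (successors {w1, w2, w5, w7}): φ is true.
  w8 (successors {w0, w7, w8}): φ is true.
  w9 (successors {w0, w8}): φ is true.
For instance, at w0:
  At w0: <>[]~(q -> s) is false, so ~<>[]~(q -> s) is true.
    At w0: <>[]~(q -> s) requires []~(q -> s) at some successor in {w1, w4, w5}.
      At w1: []~(q -> s) is false.
      At w4: []~(q -> s) is false.
      At w5: []~(q -> s) is false.
    So <>[]~(q -> s) is false at w0.
Satisfying worlds: {w0, w1, w2, w3, w4, w5, w7, w8, w9}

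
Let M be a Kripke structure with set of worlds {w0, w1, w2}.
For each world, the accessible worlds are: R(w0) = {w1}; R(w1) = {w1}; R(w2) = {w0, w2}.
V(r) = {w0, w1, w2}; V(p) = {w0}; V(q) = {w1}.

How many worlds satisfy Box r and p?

Let φ = Box r and p. Evaluate φ at each world:
  w0 (successors {w1}): φ is true.
  w1 (successors {w1}): φ is false.
  w2 (successors {w0, w2}): φ is false.
For instance, at w2:
  At w2: Box r is true, p is false, so Box r and p is false.
    At w2: Box r requires r at every successor {w0, w2}.
      At w0: r is true.
      At w2: r is true.
    So Box r is true at w2.
Satisfying worlds: {w0}

1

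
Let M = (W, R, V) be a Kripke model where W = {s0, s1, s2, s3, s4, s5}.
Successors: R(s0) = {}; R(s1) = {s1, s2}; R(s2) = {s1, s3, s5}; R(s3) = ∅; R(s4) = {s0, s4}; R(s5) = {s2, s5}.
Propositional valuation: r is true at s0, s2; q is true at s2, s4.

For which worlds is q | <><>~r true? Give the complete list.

s1, s2, s4, s5

Let φ = q | <><>~r. Evaluate φ at each world:
  s0 (successors ∅): φ is false.
  s1 (successors {s1, s2}): φ is true.
  s2 (successors {s1, s3, s5}): φ is true.
  s3 (successors ∅): φ is false.
  s4 (successors {s0, s4}): φ is true.
  s5 (successors {s2, s5}): φ is true.
For instance, at s1:
  At s1: q is false, <><>~r is true, so q | <><>~r is true.
    At s1: <><>~r requires <>~r at some successor in {s1, s2}.
      <>~r holds at s1, so <><>~r is true at s1.
Satisfying worlds: {s1, s2, s4, s5}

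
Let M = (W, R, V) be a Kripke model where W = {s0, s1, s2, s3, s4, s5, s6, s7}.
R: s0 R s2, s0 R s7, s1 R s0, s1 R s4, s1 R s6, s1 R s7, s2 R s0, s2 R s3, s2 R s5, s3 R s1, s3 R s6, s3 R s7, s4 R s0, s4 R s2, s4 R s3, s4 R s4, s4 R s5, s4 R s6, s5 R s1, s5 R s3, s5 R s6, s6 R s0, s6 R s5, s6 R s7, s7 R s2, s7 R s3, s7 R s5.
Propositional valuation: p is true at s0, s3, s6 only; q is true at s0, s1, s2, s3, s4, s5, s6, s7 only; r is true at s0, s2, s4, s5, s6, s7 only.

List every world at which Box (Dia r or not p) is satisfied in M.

Recall that Box ψ holds at a world iff ψ holds at every accessible world, and Dia ψ holds iff ψ holds at some accessible world.
Let φ = Box (Dia r or not p). Evaluate φ at each world:
  s0 (successors {s2, s7}): φ is true.
  s1 (successors {s0, s4, s6, s7}): φ is true.
  s2 (successors {s0, s3, s5}): φ is true.
  s3 (successors {s1, s6, s7}): φ is true.
  s4 (successors {s0, s2, s3, s4, s5, s6}): φ is true.
  s5 (successors {s1, s3, s6}): φ is true.
  s6 (successors {s0, s5, s7}): φ is true.
  s7 (successors {s2, s3, s5}): φ is true.
For instance, at s0:
  At s0: Box (Dia r or not p) requires Dia r or not p at every successor {s2, s7}.
      At s2: Dia r is true, not p is true, so Dia r or not p is true.
      At s7: Dia r is true, not p is true, so Dia r or not p is true.
  So Box (Dia r or not p) is true at s0.
Satisfying worlds: {s0, s1, s2, s3, s4, s5, s6, s7}

s0, s1, s2, s3, s4, s5, s6, s7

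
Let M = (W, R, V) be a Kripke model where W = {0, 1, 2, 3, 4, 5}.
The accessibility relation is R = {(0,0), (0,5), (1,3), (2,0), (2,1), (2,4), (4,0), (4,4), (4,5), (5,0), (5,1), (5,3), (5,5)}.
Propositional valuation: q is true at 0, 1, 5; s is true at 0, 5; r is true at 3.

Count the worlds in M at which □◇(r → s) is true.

Let φ = □◇(r → s). Evaluate φ at each world:
  0 (successors {0, 5}): φ is true.
  1 (successors {3}): φ is false.
  2 (successors {0, 1, 4}): φ is false.
  3 (successors ∅): φ is true.
  4 (successors {0, 4, 5}): φ is true.
  5 (successors {0, 1, 3, 5}): φ is false.
For instance, at 4:
  At 4: □◇(r → s) requires ◇(r → s) at every successor {0, 4, 5}.
      At 0: ◇(r → s) requires r → s at some successor in {0, 5}.
        r → s holds at 0, so ◇(r → s) is true at 0.
      At 4: ◇(r → s) requires r → s at some successor in {0, 4, 5}.
        r → s holds at 0, so ◇(r → s) is true at 4.
      At 5: ◇(r → s) requires r → s at some successor in {0, 1, 3, 5}.
        r → s holds at 0, so ◇(r → s) is true at 5.
  So □◇(r → s) is true at 4.
Satisfying worlds: {0, 3, 4}

3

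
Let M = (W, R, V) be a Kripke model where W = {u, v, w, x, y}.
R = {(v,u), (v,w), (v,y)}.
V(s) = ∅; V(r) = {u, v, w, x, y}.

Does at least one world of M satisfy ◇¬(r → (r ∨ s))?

No

Let φ = ◇¬(r → (r ∨ s)). Evaluate φ at each world:
  u (successors ∅): φ is false.
  v (successors {u, w, y}): φ is false.
  w (successors ∅): φ is false.
  x (successors ∅): φ is false.
  y (successors ∅): φ is false.
For instance, at v:
  At v: ◇¬(r → (r ∨ s)) requires ¬(r → (r ∨ s)) at some successor in {u, w, y}.
    At u: ¬(r → (r ∨ s)) is false.
    At w: ¬(r → (r ∨ s)) is false.
    At y: ¬(r → (r ∨ s)) is false.
  So ◇¬(r → (r ∨ s)) is false at v.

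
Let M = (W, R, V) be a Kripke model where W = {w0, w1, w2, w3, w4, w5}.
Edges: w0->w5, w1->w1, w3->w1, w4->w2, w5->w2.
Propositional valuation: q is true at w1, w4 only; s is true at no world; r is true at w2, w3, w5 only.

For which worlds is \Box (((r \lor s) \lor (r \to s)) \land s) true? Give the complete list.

w2

Recall that \Box ψ holds at a world iff ψ holds at every accessible world, and \Diamond ψ holds iff ψ holds at some accessible world.
Let φ = \Box (((r \lor s) \lor (r \to s)) \land s). Evaluate φ at each world:
  w0 (successors {w5}): φ is false.
  w1 (successors {w1}): φ is false.
  w2 (successors ∅): φ is true.
  w3 (successors {w1}): φ is false.
  w4 (successors {w2}): φ is false.
  w5 (successors {w2}): φ is false.
For instance, at w4:
  At w4: \Box (((r \lor s) \lor (r \to s)) \land s) requires ((r \lor s) \lor (r \to s)) \land s at every successor {w2}.
    ((r \lor s) \lor (r \to s)) \land s fails at w2, so \Box (((r \lor s) \lor (r \to s)) \land s) is false at w4.
Satisfying worlds: {w2}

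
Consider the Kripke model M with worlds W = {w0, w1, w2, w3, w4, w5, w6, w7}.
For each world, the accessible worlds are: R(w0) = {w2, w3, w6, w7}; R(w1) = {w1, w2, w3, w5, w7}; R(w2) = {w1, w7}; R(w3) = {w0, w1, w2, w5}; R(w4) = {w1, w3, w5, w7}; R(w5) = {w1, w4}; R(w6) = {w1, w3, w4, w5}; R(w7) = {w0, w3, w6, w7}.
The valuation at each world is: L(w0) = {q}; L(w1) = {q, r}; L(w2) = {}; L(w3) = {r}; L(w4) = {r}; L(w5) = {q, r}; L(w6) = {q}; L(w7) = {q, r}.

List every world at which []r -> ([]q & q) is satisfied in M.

w0, w1, w3, w7

Recall that []ψ holds at a world iff ψ holds at every accessible world, and <>ψ holds iff ψ holds at some accessible world.
Let φ = []r -> ([]q & q). Evaluate φ at each world:
  w0 (successors {w2, w3, w6, w7}): φ is true.
  w1 (successors {w1, w2, w3, w5, w7}): φ is true.
  w2 (successors {w1, w7}): φ is false.
  w3 (successors {w0, w1, w2, w5}): φ is true.
  w4 (successors {w1, w3, w5, w7}): φ is false.
  w5 (successors {w1, w4}): φ is false.
  w6 (successors {w1, w3, w4, w5}): φ is false.
  w7 (successors {w0, w3, w6, w7}): φ is true.
For instance, at w3:
  At w3: []r is false, []q & q is false, so []r -> ([]q & q) is true.
    At w3: []r requires r at every successor {w0, w1, w2, w5}.
      r fails at w0, so []r is false at w3.
    At w3: []q is false, q is false, so []q & q is false.
      At w3: []q requires q at every successor {w0, w1, w2, w5}.
        q fails at w2, so []q is false at w3.
Satisfying worlds: {w0, w1, w3, w7}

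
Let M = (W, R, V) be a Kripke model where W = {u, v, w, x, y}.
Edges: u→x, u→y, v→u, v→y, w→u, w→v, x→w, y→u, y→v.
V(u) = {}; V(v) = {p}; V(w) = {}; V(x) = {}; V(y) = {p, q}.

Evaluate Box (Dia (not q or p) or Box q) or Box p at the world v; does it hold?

Yes

At v: Box (Dia (not q or p) or Box q) is true, Box p is false, so Box (Dia (not q or p) or Box q) or Box p is true.
  At v: Box (Dia (not q or p) or Box q) requires Dia (not q or p) or Box q at every successor {u, y}.
      At u: Dia (not q or p) is true, Box q is false, so Dia (not q or p) or Box q is true.
      At y: Dia (not q or p) is true, Box q is false, so Dia (not q or p) or Box q is true.
  So Box (Dia (not q or p) or Box q) is true at v.
  At v: Box p requires p at every successor {u, y}.
    p fails at u, so Box p is false at v.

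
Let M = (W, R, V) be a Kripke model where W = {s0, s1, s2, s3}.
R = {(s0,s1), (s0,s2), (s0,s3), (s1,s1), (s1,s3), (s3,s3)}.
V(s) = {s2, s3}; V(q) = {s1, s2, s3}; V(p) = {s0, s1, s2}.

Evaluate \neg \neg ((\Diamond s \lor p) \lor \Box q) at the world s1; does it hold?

Yes

Recall that \Box ψ holds at a world iff ψ holds at every accessible world, and \Diamond ψ holds iff ψ holds at some accessible world.
At s1: \neg ((\Diamond s \lor p) \lor \Box q) is false, so \neg \neg ((\Diamond s \lor p) \lor \Box q) is true.
  At s1: (\Diamond s \lor p) \lor \Box q is true, so \neg ((\Diamond s \lor p) \lor \Box q) is false.
    At s1: \Diamond s \lor p is true, \Box q is true, so (\Diamond s \lor p) \lor \Box q is true.
      At s1: \Diamond s is true, p is true, so \Diamond s \lor p is true.
      At s1: \Box q requires q at every successor {s1, s3}.
        At s1: q is true.
        At s3: q is true.
      So \Box q is true at s1.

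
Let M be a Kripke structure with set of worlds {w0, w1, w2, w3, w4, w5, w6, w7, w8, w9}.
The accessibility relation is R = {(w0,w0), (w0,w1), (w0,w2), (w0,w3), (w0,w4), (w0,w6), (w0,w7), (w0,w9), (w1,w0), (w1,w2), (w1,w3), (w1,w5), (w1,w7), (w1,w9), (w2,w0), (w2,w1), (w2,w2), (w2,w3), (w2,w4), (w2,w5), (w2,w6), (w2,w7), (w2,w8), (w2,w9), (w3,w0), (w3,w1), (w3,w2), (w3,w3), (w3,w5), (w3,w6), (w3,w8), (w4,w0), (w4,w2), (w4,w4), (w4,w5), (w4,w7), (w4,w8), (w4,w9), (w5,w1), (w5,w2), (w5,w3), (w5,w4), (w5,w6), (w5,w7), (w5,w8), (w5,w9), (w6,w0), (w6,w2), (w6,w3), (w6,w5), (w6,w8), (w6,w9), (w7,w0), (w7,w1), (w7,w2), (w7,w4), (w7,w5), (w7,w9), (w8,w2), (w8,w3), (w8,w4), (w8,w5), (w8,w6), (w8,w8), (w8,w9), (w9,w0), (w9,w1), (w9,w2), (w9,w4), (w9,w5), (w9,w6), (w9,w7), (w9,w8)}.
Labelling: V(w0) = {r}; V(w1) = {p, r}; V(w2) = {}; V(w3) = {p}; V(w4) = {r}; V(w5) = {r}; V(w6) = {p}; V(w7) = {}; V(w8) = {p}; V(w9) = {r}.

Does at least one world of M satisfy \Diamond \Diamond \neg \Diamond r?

Let φ = \Diamond \Diamond \neg \Diamond r. Evaluate φ at each world:
  w0 (successors {w0, w1, w2, w3, w4, w6, w7, w9}): φ is false.
  w1 (successors {w0, w2, w3, w5, w7, w9}): φ is false.
  w2 (successors {w0, w1, w2, w3, w4, w5, w6, w7, w8, w9}): φ is false.
  w3 (successors {w0, w1, w2, w3, w5, w6, w8}): φ is false.
  w4 (successors {w0, w2, w4, w5, w7, w8, w9}): φ is false.
  w5 (successors {w1, w2, w3, w4, w6, w7, w8, w9}): φ is false.
  w6 (successors {w0, w2, w3, w5, w8, w9}): φ is false.
  w7 (successors {w0, w1, w2, w4, w5, w9}): φ is false.
  w8 (successors {w2, w3, w4, w5, w6, w8, w9}): φ is false.
  w9 (successors {w0, w1, w2, w4, w5, w6, w7, w8}): φ is false.
For instance, at w2:
  At w2: \Diamond \Diamond \neg \Diamond r requires \Diamond \neg \Diamond r at some successor in {w0, w1, w2, w3, w4, w5, w6, w7, w8, w9}.
    At w0: \Diamond \neg \Diamond r is false.
    At w1: \Diamond \neg \Diamond r is false.
    At w2: \Diamond \neg \Diamond r is false.
    At w3: \Diamond \neg \Diamond r is false.
    At w4: \Diamond \neg \Diamond r is false.
    At w5: \Diamond \neg \Diamond r is false.
    At w6: \Diamond \neg \Diamond r is false.
    At w7: \Diamond \neg \Diamond r is false.
    At w8: \Diamond \neg \Diamond r is false.
    At w9: \Diamond \neg \Diamond r is false.
  So \Diamond \Diamond \neg \Diamond r is false at w2.

No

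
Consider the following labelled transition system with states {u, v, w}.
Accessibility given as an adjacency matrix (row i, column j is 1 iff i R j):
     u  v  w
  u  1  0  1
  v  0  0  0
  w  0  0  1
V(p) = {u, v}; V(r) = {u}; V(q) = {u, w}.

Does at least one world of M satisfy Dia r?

Recall that Dia ψ holds at a world iff ψ holds at some accessible world.
Let φ = Dia r. Evaluate φ at each world:
  u (successors {u, w}): φ is true.
  v (successors ∅): φ is false.
  w (successors {w}): φ is false.
Detail at u (witness):
  At u: Dia r requires r at some successor in {u, w}.
    r holds at u, so Dia r is true at u.

Yes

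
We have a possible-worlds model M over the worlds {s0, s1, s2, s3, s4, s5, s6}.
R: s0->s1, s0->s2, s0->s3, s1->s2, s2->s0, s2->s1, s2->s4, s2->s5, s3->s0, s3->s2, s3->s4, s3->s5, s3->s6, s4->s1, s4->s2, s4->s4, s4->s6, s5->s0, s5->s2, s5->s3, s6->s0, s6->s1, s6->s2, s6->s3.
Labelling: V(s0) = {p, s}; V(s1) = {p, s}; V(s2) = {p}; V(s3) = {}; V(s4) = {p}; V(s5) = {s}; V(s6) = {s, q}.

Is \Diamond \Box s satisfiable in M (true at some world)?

Let φ = \Diamond \Box s. Evaluate φ at each world:
  s0 (successors {s1, s2, s3}): φ is false.
  s1 (successors {s2}): φ is false.
  s2 (successors {s0, s1, s4, s5}): φ is false.
  s3 (successors {s0, s2, s4, s5, s6}): φ is false.
  s4 (successors {s1, s2, s4, s6}): φ is false.
  s5 (successors {s0, s2, s3}): φ is false.
  s6 (successors {s0, s1, s2, s3}): φ is false.
For instance, at s0:
  At s0: \Diamond \Box s requires \Box s at some successor in {s1, s2, s3}.
    At s1: \Box s is false.
    At s2: \Box s is false.
    At s3: \Box s is false.
  So \Diamond \Box s is false at s0.

No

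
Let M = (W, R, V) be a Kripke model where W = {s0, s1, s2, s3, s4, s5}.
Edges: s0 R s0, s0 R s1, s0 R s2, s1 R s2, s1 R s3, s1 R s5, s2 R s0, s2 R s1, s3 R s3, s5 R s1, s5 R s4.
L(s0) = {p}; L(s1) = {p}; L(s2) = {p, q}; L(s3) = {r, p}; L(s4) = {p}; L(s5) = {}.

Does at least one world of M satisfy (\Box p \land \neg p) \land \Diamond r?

No

Let φ = (\Box p \land \neg p) \land \Diamond r. Evaluate φ at each world:
  s0 (successors {s0, s1, s2}): φ is false.
  s1 (successors {s2, s3, s5}): φ is false.
  s2 (successors {s0, s1}): φ is false.
  s3 (successors {s3}): φ is false.
  s4 (successors ∅): φ is false.
  s5 (successors {s1, s4}): φ is false.
For instance, at s3:
  At s3: \Box p \land \neg p is false, \Diamond r is true, so (\Box p \land \neg p) \land \Diamond r is false.
    At s3: \Box p is true, \neg p is false, so \Box p \land \neg p is false.
      At s3: \Box p requires p at every successor {s3}.
        At s3: p is true.
      So \Box p is true at s3.
    At s3: \Diamond r requires r at some successor in {s3}.
      r holds at s3, so \Diamond r is true at s3.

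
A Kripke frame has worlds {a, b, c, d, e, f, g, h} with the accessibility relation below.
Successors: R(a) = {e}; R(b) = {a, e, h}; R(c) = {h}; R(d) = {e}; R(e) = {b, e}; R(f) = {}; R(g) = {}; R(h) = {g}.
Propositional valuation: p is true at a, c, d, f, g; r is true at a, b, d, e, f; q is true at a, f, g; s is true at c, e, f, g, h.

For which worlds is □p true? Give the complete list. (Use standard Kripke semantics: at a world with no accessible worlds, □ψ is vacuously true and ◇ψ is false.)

f, g, h

Let φ = □p. Evaluate φ at each world:
  a (successors {e}): φ is false.
  b (successors {a, e, h}): φ is false.
  c (successors {h}): φ is false.
  d (successors {e}): φ is false.
  e (successors {b, e}): φ is false.
  f (successors ∅): φ is true.
  g (successors ∅): φ is true.
  h (successors {g}): φ is true.
For instance, at c:
  At c: □p requires p at every successor {h}.
    p fails at h, so □p is false at c.
Satisfying worlds: {f, g, h}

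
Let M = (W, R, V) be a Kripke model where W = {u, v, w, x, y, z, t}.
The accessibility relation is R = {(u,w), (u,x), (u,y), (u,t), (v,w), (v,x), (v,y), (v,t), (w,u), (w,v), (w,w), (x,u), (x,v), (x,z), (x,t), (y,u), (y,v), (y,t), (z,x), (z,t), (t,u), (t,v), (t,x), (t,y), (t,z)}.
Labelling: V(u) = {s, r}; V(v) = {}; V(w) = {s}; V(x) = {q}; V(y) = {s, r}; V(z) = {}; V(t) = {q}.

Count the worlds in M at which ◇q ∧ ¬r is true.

4

Let φ = ◇q ∧ ¬r. Evaluate φ at each world:
  u (successors {w, x, y, t}): φ is false.
  v (successors {w, x, y, t}): φ is true.
  w (successors {u, v, w}): φ is false.
  x (successors {u, v, z, t}): φ is true.
  y (successors {u, v, t}): φ is false.
  z (successors {x, t}): φ is true.
  t (successors {u, v, x, y, z}): φ is true.
For instance, at v:
  At v: ◇q is true, ¬r is true, so ◇q ∧ ¬r is true.
    At v: ◇q requires q at some successor in {w, x, y, t}.
      q holds at x, so ◇q is true at v.
Satisfying worlds: {v, x, z, t}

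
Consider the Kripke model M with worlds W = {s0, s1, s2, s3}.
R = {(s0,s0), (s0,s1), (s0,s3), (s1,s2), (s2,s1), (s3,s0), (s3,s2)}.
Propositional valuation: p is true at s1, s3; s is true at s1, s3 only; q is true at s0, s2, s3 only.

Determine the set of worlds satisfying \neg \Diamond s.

Let φ = \neg \Diamond s. Evaluate φ at each world:
  s0 (successors {s0, s1, s3}): φ is false.
  s1 (successors {s2}): φ is true.
  s2 (successors {s1}): φ is false.
  s3 (successors {s0, s2}): φ is true.
For instance, at s1:
  At s1: \Diamond s is false, so \neg \Diamond s is true.
    At s1: \Diamond s requires s at some successor in {s2}.
      At s2: s is false.
    So \Diamond s is false at s1.
Satisfying worlds: {s1, s3}

s1, s3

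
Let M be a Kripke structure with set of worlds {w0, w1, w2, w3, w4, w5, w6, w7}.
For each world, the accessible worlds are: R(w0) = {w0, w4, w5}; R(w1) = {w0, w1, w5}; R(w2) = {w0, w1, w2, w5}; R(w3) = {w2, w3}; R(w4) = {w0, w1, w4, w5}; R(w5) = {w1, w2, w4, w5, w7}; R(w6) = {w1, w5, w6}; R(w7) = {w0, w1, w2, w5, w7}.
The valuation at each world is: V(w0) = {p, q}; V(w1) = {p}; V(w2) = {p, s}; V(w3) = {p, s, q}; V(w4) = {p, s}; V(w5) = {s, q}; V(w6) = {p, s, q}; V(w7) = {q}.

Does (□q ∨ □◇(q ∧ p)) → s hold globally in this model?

Yes

Let φ = (□q ∨ □◇(q ∧ p)) → s. Evaluate φ at each world:
  w0 (successors {w0, w4, w5}): φ is true.
  w1 (successors {w0, w1, w5}): φ is true.
  w2 (successors {w0, w1, w2, w5}): φ is true.
  w3 (successors {w2, w3}): φ is true.
  w4 (successors {w0, w1, w4, w5}): φ is true.
  w5 (successors {w1, w2, w4, w5, w7}): φ is true.
  w6 (successors {w1, w5, w6}): φ is true.
  w7 (successors {w0, w1, w2, w5, w7}): φ is true.
For instance, at w2:
  At w2: □q ∨ □◇(q ∧ p) is false, s is true, so (□q ∨ □◇(q ∧ p)) → s is true.
    At w2: □q is false, □◇(q ∧ p) is false, so □q ∨ □◇(q ∧ p) is false.
      At w2: □q requires q at every successor {w0, w1, w2, w5}.
        q fails at w1, so □q is false at w2.
      At w2: □◇(q ∧ p) requires ◇(q ∧ p) at every successor {w0, w1, w2, w5}.
        ◇(q ∧ p) fails at w5, so □◇(q ∧ p) is false at w2.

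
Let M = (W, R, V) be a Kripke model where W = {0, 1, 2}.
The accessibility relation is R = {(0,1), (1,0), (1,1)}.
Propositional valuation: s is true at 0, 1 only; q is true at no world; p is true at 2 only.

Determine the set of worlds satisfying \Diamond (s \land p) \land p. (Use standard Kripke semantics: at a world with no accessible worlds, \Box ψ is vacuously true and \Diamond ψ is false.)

none

Recall that \Diamond ψ holds at a world iff ψ holds at some accessible world.
Let φ = \Diamond (s \land p) \land p. Evaluate φ at each world:
  0 (successors {1}): φ is false.
  1 (successors {0, 1}): φ is false.
  2 (successors ∅): φ is false.
For instance, at 0:
  At 0: \Diamond (s \land p) is false, p is false, so \Diamond (s \land p) \land p is false.
    At 0: \Diamond (s \land p) requires s \land p at some successor in {1}.
      At 1: s \land p is false.
    So \Diamond (s \land p) is false at 0.
Satisfying worlds: none.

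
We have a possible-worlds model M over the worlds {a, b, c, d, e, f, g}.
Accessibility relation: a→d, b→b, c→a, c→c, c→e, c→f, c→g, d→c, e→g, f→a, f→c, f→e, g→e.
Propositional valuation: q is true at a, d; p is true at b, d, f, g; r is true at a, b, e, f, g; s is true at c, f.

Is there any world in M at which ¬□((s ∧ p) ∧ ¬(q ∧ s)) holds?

Yes

Let φ = ¬□((s ∧ p) ∧ ¬(q ∧ s)). Evaluate φ at each world:
  a (successors {d}): φ is true.
  b (successors {b}): φ is true.
  c (successors {a, c, e, f, g}): φ is true.
  d (successors {c}): φ is true.
  e (successors {g}): φ is true.
  f (successors {a, c, e}): φ is true.
  g (successors {e}): φ is true.
Detail at a (witness):
  At a: □((s ∧ p) ∧ ¬(q ∧ s)) is false, so ¬□((s ∧ p) ∧ ¬(q ∧ s)) is true.
    At a: □((s ∧ p) ∧ ¬(q ∧ s)) requires (s ∧ p) ∧ ¬(q ∧ s) at every successor {d}.
      (s ∧ p) ∧ ¬(q ∧ s) fails at d, so □((s ∧ p) ∧ ¬(q ∧ s)) is false at a.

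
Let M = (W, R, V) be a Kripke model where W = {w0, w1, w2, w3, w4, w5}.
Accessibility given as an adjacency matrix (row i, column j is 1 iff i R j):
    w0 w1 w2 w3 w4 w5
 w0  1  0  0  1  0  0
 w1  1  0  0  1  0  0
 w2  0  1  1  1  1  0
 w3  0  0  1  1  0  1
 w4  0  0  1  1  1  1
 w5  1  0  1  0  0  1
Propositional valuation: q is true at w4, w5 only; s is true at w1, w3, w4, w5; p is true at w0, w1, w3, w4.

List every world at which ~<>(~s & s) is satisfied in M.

Let φ = ~<>(~s & s). Evaluate φ at each world:
  w0 (successors {w0, w3}): φ is true.
  w1 (successors {w0, w3}): φ is true.
  w2 (successors {w1, w2, w3, w4}): φ is true.
  w3 (successors {w2, w3, w5}): φ is true.
  w4 (successors {w2, w3, w4, w5}): φ is true.
  w5 (successors {w0, w2, w5}): φ is true.
For instance, at w5:
  At w5: <>(~s & s) is false, so ~<>(~s & s) is true.
    At w5: <>(~s & s) requires ~s & s at some successor in {w0, w2, w5}.
      At w0: ~s & s is false.
      At w2: ~s & s is false.
      At w5: ~s & s is false.
    So <>(~s & s) is false at w5.
Satisfying worlds: {w0, w1, w2, w3, w4, w5}

w0, w1, w2, w3, w4, w5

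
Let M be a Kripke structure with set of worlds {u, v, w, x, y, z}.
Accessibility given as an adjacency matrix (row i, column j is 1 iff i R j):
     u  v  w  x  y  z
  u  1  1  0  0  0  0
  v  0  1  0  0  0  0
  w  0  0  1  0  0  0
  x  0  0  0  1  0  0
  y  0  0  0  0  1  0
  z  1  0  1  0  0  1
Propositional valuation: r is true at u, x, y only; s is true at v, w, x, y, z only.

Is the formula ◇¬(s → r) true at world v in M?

At v: ◇¬(s → r) requires ¬(s → r) at some successor in {v}.
  ¬(s → r) holds at v, so ◇¬(s → r) is true at v.

Yes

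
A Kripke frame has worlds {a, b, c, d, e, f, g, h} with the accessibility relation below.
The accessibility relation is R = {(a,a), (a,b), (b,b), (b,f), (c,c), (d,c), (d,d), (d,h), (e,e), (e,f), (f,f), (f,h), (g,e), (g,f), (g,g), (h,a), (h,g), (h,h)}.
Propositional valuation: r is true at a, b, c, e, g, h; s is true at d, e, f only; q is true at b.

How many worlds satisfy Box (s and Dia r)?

Recall that Box ψ holds at a world iff ψ holds at every accessible world, and Dia ψ holds iff ψ holds at some accessible world.
Let φ = Box (s and Dia r). Evaluate φ at each world:
  a (successors {a, b}): φ is false.
  b (successors {b, f}): φ is false.
  c (successors {c}): φ is false.
  d (successors {c, d, h}): φ is false.
  e (successors {e, f}): φ is true.
  f (successors {f, h}): φ is false.
  g (successors {e, f, g}): φ is false.
  h (successors {a, g, h}): φ is false.
For instance, at c:
  At c: Box (s and Dia r) requires s and Dia r at every successor {c}.
    s and Dia r fails at c, so Box (s and Dia r) is false at c.
      At c: s is false, Dia r is true, so s and Dia r is false.
Satisfying worlds: {e}

1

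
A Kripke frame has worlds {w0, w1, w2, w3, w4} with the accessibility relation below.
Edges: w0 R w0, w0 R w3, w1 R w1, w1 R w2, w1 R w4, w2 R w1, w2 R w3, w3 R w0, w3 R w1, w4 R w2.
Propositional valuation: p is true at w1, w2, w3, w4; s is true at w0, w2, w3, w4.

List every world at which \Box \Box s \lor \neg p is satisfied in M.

w0

Let φ = \Box \Box s \lor \neg p. Evaluate φ at each world:
  w0 (successors {w0, w3}): φ is true.
  w1 (successors {w1, w2, w4}): φ is false.
  w2 (successors {w1, w3}): φ is false.
  w3 (successors {w0, w1}): φ is false.
  w4 (successors {w2}): φ is false.
For instance, at w2:
  At w2: \Box \Box s is false, \neg p is false, so \Box \Box s \lor \neg p is false.
    At w2: \Box \Box s requires \Box s at every successor {w1, w3}.
      \Box s fails at w1, so \Box \Box s is false at w2.
Satisfying worlds: {w0}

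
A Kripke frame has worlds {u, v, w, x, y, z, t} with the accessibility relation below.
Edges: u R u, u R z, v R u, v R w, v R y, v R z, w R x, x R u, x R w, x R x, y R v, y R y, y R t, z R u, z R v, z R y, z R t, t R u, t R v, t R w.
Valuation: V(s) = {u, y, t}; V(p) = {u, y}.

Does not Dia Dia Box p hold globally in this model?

Yes

Let φ = not Dia Dia Box p. Evaluate φ at each world:
  u (successors {u, z}): φ is true.
  v (successors {u, w, y, z}): φ is true.
  w (successors {x}): φ is true.
  x (successors {u, w, x}): φ is true.
  y (successors {v, y, t}): φ is true.
  z (successors {u, v, y, t}): φ is true.
  t (successors {u, v, w}): φ is true.
For instance, at t:
  At t: Dia Dia Box p is false, so not Dia Dia Box p is true.
    At t: Dia Dia Box p requires Dia Box p at some successor in {u, v, w}.
      At u: Dia Box p is false.
      At v: Dia Box p is false.
      At w: Dia Box p is false.
    So Dia Dia Box p is false at t.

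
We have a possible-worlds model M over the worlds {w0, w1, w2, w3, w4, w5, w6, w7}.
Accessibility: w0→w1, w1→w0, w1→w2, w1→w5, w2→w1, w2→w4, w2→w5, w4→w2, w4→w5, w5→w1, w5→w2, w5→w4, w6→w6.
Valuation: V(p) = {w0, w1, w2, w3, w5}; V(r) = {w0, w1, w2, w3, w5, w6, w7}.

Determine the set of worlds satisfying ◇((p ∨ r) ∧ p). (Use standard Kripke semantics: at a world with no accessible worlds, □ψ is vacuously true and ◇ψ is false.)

w0, w1, w2, w4, w5

Recall that ◇ψ holds at a world iff ψ holds at some accessible world.
Let φ = ◇((p ∨ r) ∧ p). Evaluate φ at each world:
  w0 (successors {w1}): φ is true.
  w1 (successors {w0, w2, w5}): φ is true.
  w2 (successors {w1, w4, w5}): φ is true.
  w3 (successors ∅): φ is false.
  w4 (successors {w2, w5}): φ is true.
  w5 (successors {w1, w2, w4}): φ is true.
  w6 (successors {w6}): φ is false.
  w7 (successors ∅): φ is false.
For instance, at w4:
  At w4: ◇((p ∨ r) ∧ p) requires (p ∨ r) ∧ p at some successor in {w2, w5}.
    (p ∨ r) ∧ p holds at w2, so ◇((p ∨ r) ∧ p) is true at w4.
Satisfying worlds: {w0, w1, w2, w4, w5}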